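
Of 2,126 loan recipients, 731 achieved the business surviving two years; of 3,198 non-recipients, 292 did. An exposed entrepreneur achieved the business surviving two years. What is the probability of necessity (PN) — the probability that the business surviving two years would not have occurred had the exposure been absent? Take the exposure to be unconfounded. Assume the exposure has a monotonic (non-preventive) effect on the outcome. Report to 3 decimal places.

p₁ = P(outcome | exposed) = 731/2126 = 0.34384
p₀ = P(outcome | unexposed) = 292/3198 = 0.091307
Under exogeneity and monotonicity, PN = (p₁ − p₀) / p₁.
PN = (0.34384 − 0.091307) / 0.34384 = 0.25253 / 0.34384 ≈ 0.7344

PN ≈ 0.734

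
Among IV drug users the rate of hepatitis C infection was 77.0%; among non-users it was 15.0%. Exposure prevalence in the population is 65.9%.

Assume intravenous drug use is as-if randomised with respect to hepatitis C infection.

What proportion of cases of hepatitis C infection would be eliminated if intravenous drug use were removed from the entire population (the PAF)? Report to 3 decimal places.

p₁ = 0.77, p₀ = 0.15.
Overall risk P(Y=1) = π·p₁ + (1−π)·p₀ = 0.659×0.77 + 0.341×0.15 = 0.55858.
Under exogeneity, PAF = [P(Y=1) − p₀] / P(Y=1).
PAF = (0.55858 − 0.15) / 0.55858 ≈ 0.7315

PAF ≈ 0.731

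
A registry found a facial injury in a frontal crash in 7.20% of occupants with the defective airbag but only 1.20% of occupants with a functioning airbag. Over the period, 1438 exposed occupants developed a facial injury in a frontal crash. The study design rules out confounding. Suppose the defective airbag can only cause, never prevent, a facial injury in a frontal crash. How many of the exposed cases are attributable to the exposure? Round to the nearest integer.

about 1198 cases

p₁ = 0.072, p₀ = 0.012.
PN = (p₁ − p₀)/p₁ = (0.072 − 0.012) / 0.072 ≈ 0.83333.
Attributable cases ≈ PN × (exposed cases) = 0.83333 × 1438 ≈ 1198.33.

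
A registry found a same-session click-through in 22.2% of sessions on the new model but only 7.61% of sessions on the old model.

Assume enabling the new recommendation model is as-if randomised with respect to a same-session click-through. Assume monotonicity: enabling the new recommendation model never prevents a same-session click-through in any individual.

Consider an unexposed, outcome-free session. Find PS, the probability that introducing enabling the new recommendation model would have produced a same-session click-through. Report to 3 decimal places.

p₁ = 0.222, p₀ = 0.0761.
Under exogeneity and monotonicity, PS = (p₁ − p₀) / (1 − p₀).
PS = (0.222 − 0.0761) / (1 − 0.0761) = 0.1459 / 0.9239 ≈ 0.1579

PS ≈ 0.158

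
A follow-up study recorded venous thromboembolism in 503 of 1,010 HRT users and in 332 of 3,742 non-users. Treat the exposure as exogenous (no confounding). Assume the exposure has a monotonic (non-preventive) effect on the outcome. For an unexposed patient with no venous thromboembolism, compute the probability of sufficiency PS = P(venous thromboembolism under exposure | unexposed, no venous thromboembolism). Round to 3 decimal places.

PS ≈ 0.449

p₁ = P(outcome | exposed) = 503/1010 = 0.49802
p₀ = P(outcome | unexposed) = 332/3742 = 0.088723
Under exogeneity and monotonicity, PS = (p₁ − p₀) / (1 − p₀).
PS = (0.49802 − 0.088723) / (1 − 0.088723) = 0.4093 / 0.91128 ≈ 0.4491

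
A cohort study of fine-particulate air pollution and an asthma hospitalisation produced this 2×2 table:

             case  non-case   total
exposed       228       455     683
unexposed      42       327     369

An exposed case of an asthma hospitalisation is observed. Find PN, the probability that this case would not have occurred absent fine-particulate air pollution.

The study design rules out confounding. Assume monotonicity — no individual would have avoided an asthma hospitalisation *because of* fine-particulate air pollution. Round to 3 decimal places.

PN ≈ 0.659

p₁ = P(outcome | exposed) = 228/683 = 0.33382
p₀ = P(outcome | unexposed) = 42/369 = 0.11382
Under exogeneity and monotonicity, PN = (p₁ − p₀)/p₁.
PN = (0.33382 − 0.11382) / 0.33382 ≈ 0.6590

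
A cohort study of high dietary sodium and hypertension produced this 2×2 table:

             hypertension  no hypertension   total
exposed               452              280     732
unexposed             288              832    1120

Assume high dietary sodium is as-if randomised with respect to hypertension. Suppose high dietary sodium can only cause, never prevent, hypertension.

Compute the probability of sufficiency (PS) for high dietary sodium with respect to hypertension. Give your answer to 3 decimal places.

p₁ = P(outcome | exposed) = 452/732 = 0.61749
p₀ = P(outcome | unexposed) = 288/1120 = 0.25714
Under exogeneity and monotonicity, PS = (p₁ − p₀)/(1 − p₀).
PS = (0.61749 − 0.25714) / 0.74286 ≈ 0.4851

PS ≈ 0.485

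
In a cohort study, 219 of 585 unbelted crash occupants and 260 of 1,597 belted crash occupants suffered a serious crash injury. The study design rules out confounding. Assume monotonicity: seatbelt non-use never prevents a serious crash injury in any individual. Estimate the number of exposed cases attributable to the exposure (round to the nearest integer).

about 124 cases

p₁ = P(outcome | exposed) = 219/585 = 0.37436
p₀ = P(outcome | unexposed) = 260/1597 = 0.16281
PN = (p₁ − p₀)/p₁ = (0.37436 − 0.16281) / 0.37436 ≈ 0.56511.
Attributable cases ≈ PN × (exposed cases) = 0.56511 × 219 ≈ 123.76.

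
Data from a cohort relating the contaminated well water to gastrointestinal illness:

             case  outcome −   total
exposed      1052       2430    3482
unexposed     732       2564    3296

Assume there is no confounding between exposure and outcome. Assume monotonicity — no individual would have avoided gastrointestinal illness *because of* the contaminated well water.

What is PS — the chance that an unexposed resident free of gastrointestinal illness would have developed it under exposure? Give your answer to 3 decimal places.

p₁ = P(outcome | exposed) = 1052/3482 = 0.30213
p₀ = P(outcome | unexposed) = 732/3296 = 0.22209
Under exogeneity and monotonicity, PS = (p₁ − p₀)/(1 − p₀).
PS = (0.30213 − 0.22209) / 0.77791 ≈ 0.1029

PS ≈ 0.103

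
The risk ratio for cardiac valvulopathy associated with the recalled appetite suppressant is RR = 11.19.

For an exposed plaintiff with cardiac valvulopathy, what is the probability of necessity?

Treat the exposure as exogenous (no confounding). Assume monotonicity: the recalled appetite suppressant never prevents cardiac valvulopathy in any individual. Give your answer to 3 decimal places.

PN ≈ 0.911

Under exogeneity and monotonicity, PN = (RR − 1) / RR = 1 − 1/RR.
PN = (11.19 − 1) / 11.19 = 10.19 / 11.19 ≈ 0.9106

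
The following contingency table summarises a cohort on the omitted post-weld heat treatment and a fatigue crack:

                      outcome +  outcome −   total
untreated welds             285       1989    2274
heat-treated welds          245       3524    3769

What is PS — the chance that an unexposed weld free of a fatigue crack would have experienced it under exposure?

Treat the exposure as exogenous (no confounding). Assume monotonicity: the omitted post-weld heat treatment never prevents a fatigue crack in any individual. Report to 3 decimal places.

PS ≈ 0.065

p₁ = P(outcome | exposed) = 285/2274 = 0.12533
p₀ = P(outcome | unexposed) = 245/3769 = 0.065004
Under exogeneity and monotonicity, PS = (p₁ − p₀) / (1 − p₀).
PS = (0.12533 − 0.065004) / (1 − 0.065004) = 0.060326 / 0.935 ≈ 0.0645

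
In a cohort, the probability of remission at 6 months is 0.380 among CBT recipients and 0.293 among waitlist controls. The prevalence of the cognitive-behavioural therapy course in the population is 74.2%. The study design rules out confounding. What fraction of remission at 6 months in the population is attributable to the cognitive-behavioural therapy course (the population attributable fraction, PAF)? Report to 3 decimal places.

Let p₁ = 0.38, p₀ = 0.293.
Overall risk P(Y=1) = π·p₁ + (1−π)·p₀ = 0.742×0.38 + 0.258×0.293 = 0.35755.
Under exogeneity, PAF = [P(Y=1) − p₀] / P(Y=1).
PAF = (0.35755 − 0.293) / 0.35755 ≈ 0.1805

PAF ≈ 0.181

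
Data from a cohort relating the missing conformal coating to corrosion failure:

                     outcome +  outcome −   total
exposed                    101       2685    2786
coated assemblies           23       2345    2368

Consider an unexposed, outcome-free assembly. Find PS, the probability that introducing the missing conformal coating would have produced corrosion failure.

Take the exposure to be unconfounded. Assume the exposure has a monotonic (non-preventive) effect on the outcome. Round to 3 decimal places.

PS ≈ 0.027

p₁ = P(outcome | exposed) = 101/2786 = 0.036253
p₀ = P(outcome | unexposed) = 23/2368 = 0.0097128
Under exogeneity and monotonicity, PS = (p₁ − p₀)/(1 − p₀).
PS = (0.036253 − 0.0097128) / 0.99029 ≈ 0.0268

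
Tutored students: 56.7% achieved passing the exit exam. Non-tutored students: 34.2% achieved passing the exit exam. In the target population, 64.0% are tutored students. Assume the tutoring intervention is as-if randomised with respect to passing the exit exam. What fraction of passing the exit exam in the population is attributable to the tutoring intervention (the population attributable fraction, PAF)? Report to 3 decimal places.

PAF ≈ 0.296

p₁ = 0.567, p₀ = 0.342.
Overall risk P(Y=1) = π·p₁ + (1−π)·p₀ = 0.64×0.567 + 0.36×0.342 = 0.486.
Under exogeneity, PAF = [P(Y=1) − p₀] / P(Y=1).
PAF = (0.486 − 0.342) / 0.486 ≈ 0.2963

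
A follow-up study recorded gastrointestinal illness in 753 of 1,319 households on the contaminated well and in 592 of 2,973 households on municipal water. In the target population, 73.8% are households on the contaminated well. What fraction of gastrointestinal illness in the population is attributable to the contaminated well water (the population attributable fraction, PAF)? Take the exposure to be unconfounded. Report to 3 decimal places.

p₁ = P(outcome | exposed) = 753/1319 = 0.57089
p₀ = P(outcome | unexposed) = 592/2973 = 0.19913
Overall risk P(Y=1) = π·p₁ + (1−π)·p₀ = 0.738×0.57089 + 0.262×0.19913 = 0.47349.
Under exogeneity, PAF = [P(Y=1) − p₀] / P(Y=1).
PAF = (0.47349 − 0.19913) / 0.47349 ≈ 0.5794

PAF ≈ 0.579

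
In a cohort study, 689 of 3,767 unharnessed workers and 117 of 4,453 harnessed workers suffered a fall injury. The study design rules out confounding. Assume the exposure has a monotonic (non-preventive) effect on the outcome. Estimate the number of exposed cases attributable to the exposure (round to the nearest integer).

about 590 cases

p₁ = P(outcome | exposed) = 689/3767 = 0.1829
p₀ = P(outcome | unexposed) = 117/4453 = 0.026274
PN = (p₁ − p₀)/p₁ = (0.1829 − 0.026274) / 0.1829 ≈ 0.85635.
Attributable cases ≈ PN × (exposed cases) = 0.85635 × 689 ≈ 590.02.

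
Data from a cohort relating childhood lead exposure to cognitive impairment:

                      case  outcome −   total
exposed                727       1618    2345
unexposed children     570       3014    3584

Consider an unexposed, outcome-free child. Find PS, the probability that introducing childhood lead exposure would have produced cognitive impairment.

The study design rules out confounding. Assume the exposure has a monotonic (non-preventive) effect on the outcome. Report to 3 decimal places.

PS ≈ 0.180

p₁ = P(outcome | exposed) = 727/2345 = 0.31002
p₀ = P(outcome | unexposed) = 570/3584 = 0.15904
Under exogeneity and monotonicity, PS = (p₁ − p₀)/(1 − p₀).
PS = (0.31002 − 0.15904) / 0.84096 ≈ 0.1795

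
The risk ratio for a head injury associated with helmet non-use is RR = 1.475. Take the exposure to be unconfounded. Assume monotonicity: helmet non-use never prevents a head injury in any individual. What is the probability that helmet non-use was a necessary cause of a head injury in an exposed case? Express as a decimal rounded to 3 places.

Under exogeneity and monotonicity, PN = (RR − 1) / RR = 1 − 1/RR.
PN = (1.475 − 1) / 1.475 = 0.475 / 1.475 ≈ 0.3220

PN ≈ 0.322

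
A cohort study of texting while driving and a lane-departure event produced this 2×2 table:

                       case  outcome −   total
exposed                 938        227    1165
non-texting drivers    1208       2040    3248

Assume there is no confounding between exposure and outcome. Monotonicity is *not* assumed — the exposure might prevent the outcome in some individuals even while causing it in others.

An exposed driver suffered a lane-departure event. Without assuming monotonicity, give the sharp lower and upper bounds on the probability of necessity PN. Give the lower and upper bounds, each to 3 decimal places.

0.538 ≤ PN ≤ 0.780

p₁ = P(outcome | exposed) = 938/1165 = 0.80515
p₀ = P(outcome | unexposed) = 1208/3248 = 0.37192
Under exogeneity alone the bounds on PN are max{0,(p₁−p₀)/p₁} ≤ PN ≤ min{1,(1−p₀)/p₁}.
  lower = (p₁ − p₀)/p₁ = 0.43323 / 0.80515 ≈ 0.5381
  upper = min{1, (1 − p₀)/p₁} = 0.62808 / 0.80515 ≈ 0.7801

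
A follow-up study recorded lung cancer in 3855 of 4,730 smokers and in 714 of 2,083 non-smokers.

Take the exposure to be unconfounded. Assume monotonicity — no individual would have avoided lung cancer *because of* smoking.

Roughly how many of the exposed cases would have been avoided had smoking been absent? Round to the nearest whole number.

p₁ = P(outcome | exposed) = 3855/4730 = 0.81501
p₀ = P(outcome | unexposed) = 714/2083 = 0.34277
PN = (p₁ − p₀)/p₁ = (0.81501 − 0.34277) / 0.81501 ≈ 0.57942.
Attributable cases ≈ PN × (exposed cases) = 0.57942 × 3855 ≈ 2233.67.

about 2234 cases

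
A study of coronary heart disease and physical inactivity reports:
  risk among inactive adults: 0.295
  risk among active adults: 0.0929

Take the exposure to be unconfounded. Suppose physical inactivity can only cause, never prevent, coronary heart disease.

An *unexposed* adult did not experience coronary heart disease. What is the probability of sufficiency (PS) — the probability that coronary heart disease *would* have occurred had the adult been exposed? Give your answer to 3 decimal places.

Let p₁ = 0.295, p₀ = 0.0929.
Under exogeneity and monotonicity, PS = (p₁ − p₀) / (1 − p₀).
PS = (0.295 − 0.0929) / (1 − 0.0929) = 0.2021 / 0.9071 ≈ 0.2228

PS ≈ 0.223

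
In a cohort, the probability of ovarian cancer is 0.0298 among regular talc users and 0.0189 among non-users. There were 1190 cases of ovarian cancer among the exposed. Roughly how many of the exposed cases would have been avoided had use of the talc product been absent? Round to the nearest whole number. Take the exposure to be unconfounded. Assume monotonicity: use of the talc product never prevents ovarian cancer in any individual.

Let p₁ = 0.0298, p₀ = 0.0189.
PN = (p₁ − p₀)/p₁ = (0.0298 − 0.0189) / 0.0298 ≈ 0.36577.
Attributable cases ≈ PN × (exposed cases) = 0.36577 × 1190 ≈ 435.27.

about 435 cases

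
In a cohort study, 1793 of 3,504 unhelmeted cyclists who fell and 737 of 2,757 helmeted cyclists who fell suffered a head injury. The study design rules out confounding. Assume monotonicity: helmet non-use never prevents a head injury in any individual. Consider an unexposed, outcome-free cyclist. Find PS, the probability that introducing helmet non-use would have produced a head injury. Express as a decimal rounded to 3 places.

p₁ = P(outcome | exposed) = 1793/3504 = 0.5117
p₀ = P(outcome | unexposed) = 737/2757 = 0.26732
Under exogeneity and monotonicity, PS = (p₁ − p₀) / (1 − p₀).
PS = (0.5117 − 0.26732) / (1 − 0.26732) = 0.24438 / 0.73268 ≈ 0.3335

PS ≈ 0.334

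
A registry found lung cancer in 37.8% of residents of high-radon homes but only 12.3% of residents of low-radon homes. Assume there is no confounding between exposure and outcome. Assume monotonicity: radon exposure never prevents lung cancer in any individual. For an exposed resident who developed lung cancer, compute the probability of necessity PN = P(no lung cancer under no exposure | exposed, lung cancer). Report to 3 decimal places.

p₁ = 0.378, p₀ = 0.123.
Under exogeneity and monotonicity, PN = (p₁ − p₀) / p₁.
PN = (0.378 − 0.123) / 0.378 = 0.255 / 0.378 ≈ 0.6746

PN ≈ 0.675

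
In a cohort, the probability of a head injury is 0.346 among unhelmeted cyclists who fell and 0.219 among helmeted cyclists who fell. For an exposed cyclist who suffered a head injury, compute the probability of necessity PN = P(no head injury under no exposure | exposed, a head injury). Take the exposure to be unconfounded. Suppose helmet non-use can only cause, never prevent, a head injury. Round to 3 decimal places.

PN ≈ 0.367

Let p₁ = 0.346, p₀ = 0.219.
Under exogeneity and monotonicity, PN = (p₁ − p₀) / p₁.
PN = (0.346 − 0.219) / 0.346 = 0.127 / 0.346 ≈ 0.3671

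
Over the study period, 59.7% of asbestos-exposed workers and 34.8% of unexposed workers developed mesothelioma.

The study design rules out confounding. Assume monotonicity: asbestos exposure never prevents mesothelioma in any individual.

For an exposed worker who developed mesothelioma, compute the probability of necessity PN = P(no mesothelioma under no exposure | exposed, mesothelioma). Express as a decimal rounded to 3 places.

PN ≈ 0.417

p₁ = 0.597, p₀ = 0.348.
Under exogeneity and monotonicity, PN = (p₁ − p₀) / p₁.
PN = (0.597 − 0.348) / 0.597 = 0.249 / 0.597 ≈ 0.4171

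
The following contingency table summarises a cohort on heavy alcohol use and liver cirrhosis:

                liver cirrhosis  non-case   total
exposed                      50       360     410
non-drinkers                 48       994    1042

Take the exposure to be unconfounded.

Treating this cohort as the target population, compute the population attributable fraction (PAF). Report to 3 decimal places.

PAF ≈ 0.317

p₁ = P(outcome | exposed) = 50/410 = 0.12195
p₀ = P(outcome | unexposed) = 48/1042 = 0.046065
Exposure prevalence π = 410/1452 = 0.28237; overall risk P(Y=1) = 0.067493.
Under exogeneity, PAF = [P(Y=1) − p₀]/P(Y=1).
PAF = (0.067493 − 0.046065) / 0.067493 ≈ 0.3175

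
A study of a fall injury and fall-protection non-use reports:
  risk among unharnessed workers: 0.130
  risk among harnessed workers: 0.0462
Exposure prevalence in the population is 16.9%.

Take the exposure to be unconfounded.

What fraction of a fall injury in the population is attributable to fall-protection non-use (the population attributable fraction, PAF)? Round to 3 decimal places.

Let p₁ = 0.13, p₀ = 0.0462.
Overall risk P(Y=1) = π·p₁ + (1−π)·p₀ = 0.169×0.13 + 0.831×0.0462 = 0.060362.
Under exogeneity, PAF = [P(Y=1) − p₀] / P(Y=1).
PAF = (0.060362 − 0.0462) / 0.060362 ≈ 0.2346

PAF ≈ 0.235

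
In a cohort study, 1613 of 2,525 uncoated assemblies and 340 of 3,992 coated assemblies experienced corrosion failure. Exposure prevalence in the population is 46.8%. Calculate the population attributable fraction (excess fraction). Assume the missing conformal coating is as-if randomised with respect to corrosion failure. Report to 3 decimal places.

PAF ≈ 0.753

p₁ = P(outcome | exposed) = 1613/2525 = 0.63881
p₀ = P(outcome | unexposed) = 340/3992 = 0.08517
Overall risk P(Y=1) = π·p₁ + (1−π)·p₀ = 0.468×0.63881 + 0.532×0.08517 = 0.34427.
Under exogeneity, PAF = [P(Y=1) − p₀] / P(Y=1).
PAF = (0.34427 − 0.08517) / 0.34427 ≈ 0.7526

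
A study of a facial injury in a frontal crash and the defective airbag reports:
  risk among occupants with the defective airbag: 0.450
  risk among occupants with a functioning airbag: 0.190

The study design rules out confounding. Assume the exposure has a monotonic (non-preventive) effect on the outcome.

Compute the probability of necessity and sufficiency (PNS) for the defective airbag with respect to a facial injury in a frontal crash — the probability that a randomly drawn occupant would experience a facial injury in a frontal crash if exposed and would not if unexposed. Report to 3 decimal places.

PNS ≈ 0.260

Let p₁ = 0.45, p₀ = 0.19.
Under exogeneity and monotonicity, PNS = p₁ − p₀.
PNS = 0.45 − 0.19 = 0.26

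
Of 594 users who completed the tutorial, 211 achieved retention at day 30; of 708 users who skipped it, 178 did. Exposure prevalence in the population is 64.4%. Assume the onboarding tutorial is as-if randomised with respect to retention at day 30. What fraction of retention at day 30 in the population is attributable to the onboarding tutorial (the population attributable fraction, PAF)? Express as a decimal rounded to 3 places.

PAF ≈ 0.210

p₁ = P(outcome | exposed) = 211/594 = 0.35522
p₀ = P(outcome | unexposed) = 178/708 = 0.25141
Overall risk P(Y=1) = π·p₁ + (1−π)·p₀ = 0.644×0.35522 + 0.356×0.25141 = 0.31826.
Under exogeneity, PAF = [P(Y=1) − p₀] / P(Y=1).
PAF = (0.31826 − 0.25141) / 0.31826 ≈ 0.2101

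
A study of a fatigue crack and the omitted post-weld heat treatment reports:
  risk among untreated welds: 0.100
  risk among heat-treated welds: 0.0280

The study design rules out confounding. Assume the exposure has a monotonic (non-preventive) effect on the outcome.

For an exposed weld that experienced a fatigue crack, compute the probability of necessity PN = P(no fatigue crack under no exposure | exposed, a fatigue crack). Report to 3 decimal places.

PN ≈ 0.720

Let p₁ = 0.1, p₀ = 0.028.
Under exogeneity and monotonicity, PN = (p₁ − p₀) / p₁.
PN = (0.1 − 0.028) / 0.1 = 0.072 / 0.1 ≈ 0.7200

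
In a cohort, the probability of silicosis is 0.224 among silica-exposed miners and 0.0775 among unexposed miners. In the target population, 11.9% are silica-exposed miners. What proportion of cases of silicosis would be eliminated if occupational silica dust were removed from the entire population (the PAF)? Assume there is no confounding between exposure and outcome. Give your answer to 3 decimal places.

PAF ≈ 0.184

Let p₁ = 0.224, p₀ = 0.0775.
Overall risk P(Y=1) = π·p₁ + (1−π)·p₀ = 0.119×0.224 + 0.881×0.0775 = 0.094934.
Under exogeneity, PAF = [P(Y=1) − p₀] / P(Y=1).
PAF = (0.094934 − 0.0775) / 0.094934 ≈ 0.1836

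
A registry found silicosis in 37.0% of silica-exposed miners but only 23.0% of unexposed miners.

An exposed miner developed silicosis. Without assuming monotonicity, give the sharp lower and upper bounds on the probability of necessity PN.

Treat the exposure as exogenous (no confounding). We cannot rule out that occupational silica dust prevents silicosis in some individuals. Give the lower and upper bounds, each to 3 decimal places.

0.378 ≤ PN ≤ 1.000

p₁ = 0.37, p₀ = 0.23.
Under exogeneity alone the bounds on PN are max{0,(p₁−p₀)/p₁} ≤ PN ≤ min{1,(1−p₀)/p₁}.
  lower = (p₁ − p₀)/p₁ = 0.14 / 0.37 ≈ 0.3784
  upper = min{1, (1 − p₀)/p₁} = 0.77 / 0.37 ≈ 2.0811 → capped at 1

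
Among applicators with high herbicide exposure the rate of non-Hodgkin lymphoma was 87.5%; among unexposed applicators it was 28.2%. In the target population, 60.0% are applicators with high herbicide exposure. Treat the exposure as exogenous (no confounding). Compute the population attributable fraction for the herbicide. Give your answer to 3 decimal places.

p₁ = 0.875, p₀ = 0.282.
Overall risk P(Y=1) = π·p₁ + (1−π)·p₀ = 0.6×0.875 + 0.4×0.282 = 0.6378.
Under exogeneity, PAF = [P(Y=1) − p₀] / P(Y=1).
PAF = (0.6378 − 0.282) / 0.6378 ≈ 0.5579

PAF ≈ 0.558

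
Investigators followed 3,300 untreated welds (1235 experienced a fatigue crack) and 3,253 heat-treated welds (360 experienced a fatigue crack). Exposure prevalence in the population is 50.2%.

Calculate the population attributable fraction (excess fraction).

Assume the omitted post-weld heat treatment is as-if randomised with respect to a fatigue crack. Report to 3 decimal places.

PAF ≈ 0.545

p₁ = P(outcome | exposed) = 1235/3300 = 0.37424
p₀ = P(outcome | unexposed) = 360/3253 = 0.11067
Overall risk P(Y=1) = π·p₁ + (1−π)·p₀ = 0.502×0.37424 + 0.498×0.11067 = 0.24298.
Under exogeneity, PAF = [P(Y=1) − p₀] / P(Y=1).
PAF = (0.24298 − 0.11067) / 0.24298 ≈ 0.5445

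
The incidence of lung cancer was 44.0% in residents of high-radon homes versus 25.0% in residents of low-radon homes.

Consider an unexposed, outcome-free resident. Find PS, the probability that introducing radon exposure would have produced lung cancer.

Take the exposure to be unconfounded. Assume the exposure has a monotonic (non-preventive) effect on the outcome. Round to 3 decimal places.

p₁ = 0.44, p₀ = 0.25.
Under exogeneity and monotonicity, PS = (p₁ − p₀) / (1 − p₀).
PS = (0.44 − 0.25) / (1 − 0.25) = 0.19 / 0.75 ≈ 0.2533

PS ≈ 0.253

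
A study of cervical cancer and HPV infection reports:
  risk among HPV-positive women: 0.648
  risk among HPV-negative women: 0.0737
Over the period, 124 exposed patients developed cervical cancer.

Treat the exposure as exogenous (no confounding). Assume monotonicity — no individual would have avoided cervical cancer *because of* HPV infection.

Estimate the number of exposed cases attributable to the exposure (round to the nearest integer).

Let p₁ = 0.648, p₀ = 0.0737.
PN = (p₁ − p₀)/p₁ = (0.648 − 0.0737) / 0.648 ≈ 0.88627.
Attributable cases ≈ PN × (exposed cases) = 0.88627 × 124 ≈ 109.90.

about 110 cases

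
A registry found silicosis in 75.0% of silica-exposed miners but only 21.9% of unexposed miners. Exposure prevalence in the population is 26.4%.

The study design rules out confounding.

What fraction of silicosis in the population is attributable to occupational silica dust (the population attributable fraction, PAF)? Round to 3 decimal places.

PAF ≈ 0.390

p₁ = 0.75, p₀ = 0.219.
Overall risk P(Y=1) = π·p₁ + (1−π)·p₀ = 0.264×0.75 + 0.736×0.219 = 0.35918.
Under exogeneity, PAF = [P(Y=1) − p₀] / P(Y=1).
PAF = (0.35918 − 0.219) / 0.35918 ≈ 0.3903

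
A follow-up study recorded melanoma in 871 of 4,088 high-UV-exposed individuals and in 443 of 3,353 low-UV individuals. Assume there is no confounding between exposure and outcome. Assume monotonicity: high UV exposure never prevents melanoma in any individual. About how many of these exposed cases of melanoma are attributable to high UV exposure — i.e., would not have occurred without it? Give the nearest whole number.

p₁ = P(outcome | exposed) = 871/4088 = 0.21306
p₀ = P(outcome | unexposed) = 443/3353 = 0.13212
PN = (p₁ − p₀)/p₁ = (0.21306 − 0.13212) / 0.21306 ≈ 0.37990.
Attributable cases ≈ PN × (exposed cases) = 0.37990 × 871 ≈ 330.89.

about 331 cases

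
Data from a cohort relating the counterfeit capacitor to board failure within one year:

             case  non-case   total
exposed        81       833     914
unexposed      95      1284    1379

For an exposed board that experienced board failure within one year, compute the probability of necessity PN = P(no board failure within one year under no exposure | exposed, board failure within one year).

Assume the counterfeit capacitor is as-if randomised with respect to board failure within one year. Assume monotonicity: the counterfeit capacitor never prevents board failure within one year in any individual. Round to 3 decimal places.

PN ≈ 0.223

p₁ = P(outcome | exposed) = 81/914 = 0.088621
p₀ = P(outcome | unexposed) = 95/1379 = 0.068891
Under exogeneity and monotonicity, PN = (p₁ − p₀)/p₁.
PN = (0.088621 − 0.068891) / 0.088621 ≈ 0.2226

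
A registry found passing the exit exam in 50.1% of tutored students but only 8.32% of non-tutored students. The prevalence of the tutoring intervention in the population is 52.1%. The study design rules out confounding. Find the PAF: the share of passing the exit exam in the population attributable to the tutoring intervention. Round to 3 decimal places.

PAF ≈ 0.723

p₁ = 0.501, p₀ = 0.0832.
Overall risk P(Y=1) = π·p₁ + (1−π)·p₀ = 0.521×0.501 + 0.479×0.0832 = 0.30087.
Under exogeneity, PAF = [P(Y=1) − p₀] / P(Y=1).
PAF = (0.30087 − 0.0832) / 0.30087 ≈ 0.7235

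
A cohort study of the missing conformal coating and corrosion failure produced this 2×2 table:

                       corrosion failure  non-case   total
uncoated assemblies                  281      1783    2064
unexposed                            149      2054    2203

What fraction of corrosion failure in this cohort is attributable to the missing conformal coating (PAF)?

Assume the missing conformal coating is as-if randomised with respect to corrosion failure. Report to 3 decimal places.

PAF ≈ 0.329

p₁ = P(outcome | exposed) = 281/2064 = 0.13614
p₀ = P(outcome | unexposed) = 149/2203 = 0.067635
Exposure prevalence π = 2064/4267 = 0.48371; overall risk P(Y=1) = 0.10077.
Under exogeneity, PAF = [P(Y=1) − p₀]/P(Y=1).
PAF = (0.10077 − 0.067635) / 0.10077 ≈ 0.3288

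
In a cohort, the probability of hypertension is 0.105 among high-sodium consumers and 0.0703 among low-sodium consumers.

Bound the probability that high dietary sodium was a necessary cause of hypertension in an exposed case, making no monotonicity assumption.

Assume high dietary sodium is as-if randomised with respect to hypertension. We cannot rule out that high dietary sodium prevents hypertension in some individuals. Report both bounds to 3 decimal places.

0.330 ≤ PN ≤ 1.000

Let p₁ = 0.105, p₀ = 0.0703.
Under exogeneity alone the bounds on PN are max{0,(p₁−p₀)/p₁} ≤ PN ≤ min{1,(1−p₀)/p₁}.
  lower = (p₁ − p₀)/p₁ = 0.0347 / 0.105 ≈ 0.3305
  upper = min{1, (1 − p₀)/p₁} = 0.9297 / 0.105 ≈ 8.8543 → capped at 1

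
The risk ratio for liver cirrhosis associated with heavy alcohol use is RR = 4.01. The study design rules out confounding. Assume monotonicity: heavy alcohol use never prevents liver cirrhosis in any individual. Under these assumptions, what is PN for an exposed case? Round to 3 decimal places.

PN ≈ 0.751

Under exogeneity and monotonicity, PN = (RR − 1) / RR = 1 − 1/RR.
PN = (4.01 − 1) / 4.01 = 3.01 / 4.01 ≈ 0.7506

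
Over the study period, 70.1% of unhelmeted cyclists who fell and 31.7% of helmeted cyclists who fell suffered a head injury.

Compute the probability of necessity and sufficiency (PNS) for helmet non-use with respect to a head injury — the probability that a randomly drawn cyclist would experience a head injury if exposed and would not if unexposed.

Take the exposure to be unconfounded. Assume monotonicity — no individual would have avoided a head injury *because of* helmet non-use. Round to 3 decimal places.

PNS ≈ 0.384

p₁ = 0.701, p₀ = 0.317.
Under exogeneity and monotonicity, PNS = p₁ − p₀.
PNS = 0.701 − 0.317 = 0.384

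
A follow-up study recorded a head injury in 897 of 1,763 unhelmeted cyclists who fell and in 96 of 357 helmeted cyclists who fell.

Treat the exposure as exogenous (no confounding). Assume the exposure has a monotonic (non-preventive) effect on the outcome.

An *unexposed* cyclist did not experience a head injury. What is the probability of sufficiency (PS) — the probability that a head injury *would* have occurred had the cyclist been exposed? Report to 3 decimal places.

p₁ = P(outcome | exposed) = 897/1763 = 0.50879
p₀ = P(outcome | unexposed) = 96/357 = 0.26891
Under exogeneity and monotonicity, PS = (p₁ − p₀) / (1 − p₀).
PS = (0.50879 − 0.26891) / (1 − 0.26891) = 0.23988 / 0.73109 ≈ 0.3281

PS ≈ 0.328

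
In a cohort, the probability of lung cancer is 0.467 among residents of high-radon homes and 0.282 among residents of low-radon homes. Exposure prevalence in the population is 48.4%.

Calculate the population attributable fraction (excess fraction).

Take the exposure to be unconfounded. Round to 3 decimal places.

Let p₁ = 0.467, p₀ = 0.282.
Overall risk P(Y=1) = π·p₁ + (1−π)·p₀ = 0.484×0.467 + 0.516×0.282 = 0.37154.
Under exogeneity, PAF = [P(Y=1) − p₀] / P(Y=1).
PAF = (0.37154 − 0.282) / 0.37154 ≈ 0.2410

PAF ≈ 0.241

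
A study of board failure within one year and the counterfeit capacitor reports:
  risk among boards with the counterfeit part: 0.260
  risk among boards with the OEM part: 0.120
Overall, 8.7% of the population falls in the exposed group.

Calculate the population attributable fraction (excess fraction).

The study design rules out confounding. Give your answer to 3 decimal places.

Let p₁ = 0.26, p₀ = 0.12.
Overall risk P(Y=1) = π·p₁ + (1−π)·p₀ = 0.087×0.26 + 0.913×0.12 = 0.13218.
Under exogeneity, PAF = [P(Y=1) − p₀] / P(Y=1).
PAF = (0.13218 − 0.12) / 0.13218 ≈ 0.0921

PAF ≈ 0.092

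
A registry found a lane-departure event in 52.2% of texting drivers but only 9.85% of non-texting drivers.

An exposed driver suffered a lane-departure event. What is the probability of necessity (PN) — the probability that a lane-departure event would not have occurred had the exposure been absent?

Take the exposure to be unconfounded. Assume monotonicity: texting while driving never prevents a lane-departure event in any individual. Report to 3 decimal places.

PN ≈ 0.811

p₁ = 0.522, p₀ = 0.0985.
Under exogeneity and monotonicity, PN = (p₁ − p₀) / p₁.
PN = (0.522 − 0.0985) / 0.522 = 0.4235 / 0.522 ≈ 0.8113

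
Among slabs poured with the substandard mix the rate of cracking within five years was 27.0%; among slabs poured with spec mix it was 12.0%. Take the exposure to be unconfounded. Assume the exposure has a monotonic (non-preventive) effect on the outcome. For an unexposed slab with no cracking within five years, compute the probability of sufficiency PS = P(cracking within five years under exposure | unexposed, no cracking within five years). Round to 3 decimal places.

PS ≈ 0.170

p₁ = 0.27, p₀ = 0.12.
Under exogeneity and monotonicity, PS = (p₁ − p₀) / (1 − p₀).
PS = (0.27 − 0.12) / (1 − 0.12) = 0.15 / 0.88 ≈ 0.1705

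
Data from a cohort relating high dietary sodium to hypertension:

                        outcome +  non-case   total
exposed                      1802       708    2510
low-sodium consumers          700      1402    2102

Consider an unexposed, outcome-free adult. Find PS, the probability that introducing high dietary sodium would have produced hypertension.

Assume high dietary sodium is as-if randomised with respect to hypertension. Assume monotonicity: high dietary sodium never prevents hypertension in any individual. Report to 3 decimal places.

p₁ = P(outcome | exposed) = 1802/2510 = 0.71793
p₀ = P(outcome | unexposed) = 700/2102 = 0.33302
Under exogeneity and monotonicity, PS = (p₁ − p₀) / (1 − p₀).
PS = (0.71793 − 0.33302) / (1 − 0.33302) = 0.38491 / 0.66698 ≈ 0.5771

PS ≈ 0.577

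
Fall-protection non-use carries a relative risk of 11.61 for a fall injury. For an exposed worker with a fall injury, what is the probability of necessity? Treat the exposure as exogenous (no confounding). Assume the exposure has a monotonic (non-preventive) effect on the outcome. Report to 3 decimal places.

PN ≈ 0.914

Under exogeneity and monotonicity, PN = (RR − 1) / RR = 1 − 1/RR.
PN = (11.61 − 1) / 11.61 = 10.61 / 11.61 ≈ 0.9139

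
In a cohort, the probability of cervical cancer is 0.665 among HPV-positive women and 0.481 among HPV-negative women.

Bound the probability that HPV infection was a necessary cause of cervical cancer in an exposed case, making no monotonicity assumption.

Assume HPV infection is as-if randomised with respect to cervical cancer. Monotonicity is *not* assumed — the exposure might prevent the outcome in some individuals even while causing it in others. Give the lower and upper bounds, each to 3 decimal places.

0.277 ≤ PN ≤ 0.780

Let p₁ = 0.665, p₀ = 0.481.
Under exogeneity alone the bounds on PN are max{0,(p₁−p₀)/p₁} ≤ PN ≤ min{1,(1−p₀)/p₁}.
  lower = (p₁ − p₀)/p₁ = 0.184 / 0.665 ≈ 0.2767
  upper = min{1, (1 − p₀)/p₁} = 0.519 / 0.665 ≈ 0.7805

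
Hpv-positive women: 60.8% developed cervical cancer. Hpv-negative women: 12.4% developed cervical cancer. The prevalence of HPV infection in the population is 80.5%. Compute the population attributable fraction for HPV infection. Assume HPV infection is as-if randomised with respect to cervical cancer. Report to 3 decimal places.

PAF ≈ 0.759

p₁ = 0.608, p₀ = 0.124.
Overall risk P(Y=1) = π·p₁ + (1−π)·p₀ = 0.805×0.608 + 0.195×0.124 = 0.51362.
Under exogeneity, PAF = [P(Y=1) − p₀] / P(Y=1).
PAF = (0.51362 − 0.124) / 0.51362 ≈ 0.7586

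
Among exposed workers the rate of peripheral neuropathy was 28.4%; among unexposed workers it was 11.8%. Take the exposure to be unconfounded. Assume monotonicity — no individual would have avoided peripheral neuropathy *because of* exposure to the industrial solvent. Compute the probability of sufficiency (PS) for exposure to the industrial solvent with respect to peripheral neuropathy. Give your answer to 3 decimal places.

PS ≈ 0.188

p₁ = 0.284, p₀ = 0.118.
Under exogeneity and monotonicity, PS = (p₁ − p₀) / (1 − p₀).
PS = (0.284 − 0.118) / (1 − 0.118) = 0.166 / 0.882 ≈ 0.1882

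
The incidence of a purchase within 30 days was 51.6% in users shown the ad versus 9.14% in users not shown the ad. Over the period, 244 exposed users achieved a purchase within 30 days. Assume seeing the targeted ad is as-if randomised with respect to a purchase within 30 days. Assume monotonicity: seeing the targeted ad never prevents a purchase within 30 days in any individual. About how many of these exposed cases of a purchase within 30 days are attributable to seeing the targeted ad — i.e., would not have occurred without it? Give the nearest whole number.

about 201 cases

p₁ = 0.516, p₀ = 0.0914.
PN = (p₁ − p₀)/p₁ = (0.516 − 0.0914) / 0.516 ≈ 0.82287.
Attributable cases ≈ PN × (exposed cases) = 0.82287 × 244 ≈ 200.78.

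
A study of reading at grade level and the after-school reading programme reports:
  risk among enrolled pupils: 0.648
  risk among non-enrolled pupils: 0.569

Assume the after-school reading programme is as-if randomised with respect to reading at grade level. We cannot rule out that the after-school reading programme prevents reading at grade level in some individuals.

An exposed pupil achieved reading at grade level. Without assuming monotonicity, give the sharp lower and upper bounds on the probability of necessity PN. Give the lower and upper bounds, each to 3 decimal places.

Let p₁ = 0.648, p₀ = 0.569.
Under exogeneity alone the bounds on PN are max{0,(p₁−p₀)/p₁} ≤ PN ≤ min{1,(1−p₀)/p₁}.
  lower = (p₁ − p₀)/p₁ = 0.079 / 0.648 ≈ 0.1219
  upper = min{1, (1 − p₀)/p₁} = 0.431 / 0.648 ≈ 0.6651

0.122 ≤ PN ≤ 0.665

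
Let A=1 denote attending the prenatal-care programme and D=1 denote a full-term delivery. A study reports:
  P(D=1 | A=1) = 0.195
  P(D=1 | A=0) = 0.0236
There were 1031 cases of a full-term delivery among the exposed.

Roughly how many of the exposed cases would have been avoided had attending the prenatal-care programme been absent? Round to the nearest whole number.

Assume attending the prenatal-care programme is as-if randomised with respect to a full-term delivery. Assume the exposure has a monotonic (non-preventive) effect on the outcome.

Let p₁ = 0.195, p₀ = 0.0236.
PN = (p₁ − p₀)/p₁ = (0.195 − 0.0236) / 0.195 ≈ 0.87897.
Attributable cases ≈ PN × (exposed cases) = 0.87897 × 1031 ≈ 906.22.

about 906 cases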